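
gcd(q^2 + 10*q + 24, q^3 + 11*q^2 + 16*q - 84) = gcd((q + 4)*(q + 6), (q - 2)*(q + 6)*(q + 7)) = q + 6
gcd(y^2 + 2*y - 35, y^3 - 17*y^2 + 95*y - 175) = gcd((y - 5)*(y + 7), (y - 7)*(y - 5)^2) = y - 5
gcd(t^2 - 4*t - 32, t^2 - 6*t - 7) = 1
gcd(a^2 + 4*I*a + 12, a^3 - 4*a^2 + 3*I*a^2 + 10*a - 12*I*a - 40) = a - 2*I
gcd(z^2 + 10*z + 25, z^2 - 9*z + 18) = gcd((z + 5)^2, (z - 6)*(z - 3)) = 1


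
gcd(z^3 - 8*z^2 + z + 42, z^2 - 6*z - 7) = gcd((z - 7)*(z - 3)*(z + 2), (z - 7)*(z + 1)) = z - 7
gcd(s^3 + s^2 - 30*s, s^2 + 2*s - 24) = s + 6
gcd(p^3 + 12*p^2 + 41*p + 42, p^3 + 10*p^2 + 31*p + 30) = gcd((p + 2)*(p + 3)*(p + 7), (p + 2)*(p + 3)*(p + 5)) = p^2 + 5*p + 6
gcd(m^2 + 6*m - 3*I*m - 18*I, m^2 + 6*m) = m + 6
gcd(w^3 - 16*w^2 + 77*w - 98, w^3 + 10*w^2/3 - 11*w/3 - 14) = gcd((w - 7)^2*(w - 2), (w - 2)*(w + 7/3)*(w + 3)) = w - 2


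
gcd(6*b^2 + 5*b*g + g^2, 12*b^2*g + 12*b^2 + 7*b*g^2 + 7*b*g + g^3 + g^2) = 3*b + g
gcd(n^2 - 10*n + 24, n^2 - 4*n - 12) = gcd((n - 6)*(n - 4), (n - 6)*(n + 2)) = n - 6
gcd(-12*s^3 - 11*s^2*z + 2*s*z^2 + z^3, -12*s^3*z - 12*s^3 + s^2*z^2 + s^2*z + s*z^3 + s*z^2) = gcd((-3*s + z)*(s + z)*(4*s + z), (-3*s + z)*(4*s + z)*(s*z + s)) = -12*s^2 + s*z + z^2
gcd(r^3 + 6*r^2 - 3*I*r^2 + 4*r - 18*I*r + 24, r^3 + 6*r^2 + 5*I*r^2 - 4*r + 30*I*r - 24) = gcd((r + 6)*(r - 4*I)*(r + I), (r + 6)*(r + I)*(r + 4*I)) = r^2 + r*(6 + I) + 6*I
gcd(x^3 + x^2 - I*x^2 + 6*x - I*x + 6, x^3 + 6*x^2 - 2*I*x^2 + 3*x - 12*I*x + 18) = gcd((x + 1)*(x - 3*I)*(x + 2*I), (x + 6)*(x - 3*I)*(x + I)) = x - 3*I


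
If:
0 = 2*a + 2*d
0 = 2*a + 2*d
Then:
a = -d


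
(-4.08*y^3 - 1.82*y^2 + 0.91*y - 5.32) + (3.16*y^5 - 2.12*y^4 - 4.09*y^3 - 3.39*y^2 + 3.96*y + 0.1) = 3.16*y^5 - 2.12*y^4 - 8.17*y^3 - 5.21*y^2 + 4.87*y - 5.22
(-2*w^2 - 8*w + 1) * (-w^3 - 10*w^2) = 2*w^5 + 28*w^4 + 79*w^3 - 10*w^2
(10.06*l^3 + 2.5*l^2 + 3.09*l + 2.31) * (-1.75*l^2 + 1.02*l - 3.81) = -17.605*l^5 + 5.8862*l^4 - 41.1861*l^3 - 10.4157*l^2 - 9.4167*l - 8.8011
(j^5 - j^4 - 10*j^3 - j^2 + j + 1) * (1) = j^5 - j^4 - 10*j^3 - j^2 + j + 1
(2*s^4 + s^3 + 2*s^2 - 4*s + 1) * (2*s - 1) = 4*s^5 + 3*s^3 - 10*s^2 + 6*s - 1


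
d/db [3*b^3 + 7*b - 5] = 9*b^2 + 7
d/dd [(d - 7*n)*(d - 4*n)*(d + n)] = 3*d^2 - 20*d*n + 17*n^2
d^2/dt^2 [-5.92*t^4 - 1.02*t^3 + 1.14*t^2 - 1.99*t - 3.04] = -71.04*t^2 - 6.12*t + 2.28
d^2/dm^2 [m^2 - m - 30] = 2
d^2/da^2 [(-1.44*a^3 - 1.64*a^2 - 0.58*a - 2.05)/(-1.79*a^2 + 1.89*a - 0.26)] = (-1.4210854715202e-14*a^5 + 1.06581410364015e-14*a^4 + 23.76062*a^3 + 30.585198*a^2 - 42.647658*a + 13.529222)/(5.735339*a^6 - 18.167247*a^5 + 21.681375*a^4 - 12.028905*a^3 + 3.14925*a^2 - 0.383292*a + 0.017576)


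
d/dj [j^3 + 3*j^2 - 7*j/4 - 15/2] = 3*j^2 + 6*j - 7/4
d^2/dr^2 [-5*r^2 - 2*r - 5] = -10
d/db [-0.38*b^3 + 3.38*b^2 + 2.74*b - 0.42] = -1.14*b^2 + 6.76*b + 2.74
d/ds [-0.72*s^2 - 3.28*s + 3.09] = -1.44*s - 3.28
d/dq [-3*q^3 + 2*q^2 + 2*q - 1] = -9*q^2 + 4*q + 2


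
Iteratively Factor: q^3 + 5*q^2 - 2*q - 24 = (q + 4)*(q^2 + q - 6) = (q + 3)*(q + 4)*(q - 2)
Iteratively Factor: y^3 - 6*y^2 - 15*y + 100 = (y - 5)*(y^2 - y - 20) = (y - 5)^2*(y + 4)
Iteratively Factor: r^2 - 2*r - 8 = (r + 2)*(r - 4)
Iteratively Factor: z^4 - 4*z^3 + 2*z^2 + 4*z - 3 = (z + 1)*(z^3 - 5*z^2 + 7*z - 3) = (z - 3)*(z + 1)*(z^2 - 2*z + 1) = (z - 3)*(z - 1)*(z + 1)*(z - 1)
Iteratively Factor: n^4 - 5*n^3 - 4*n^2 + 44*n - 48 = (n + 3)*(n^3 - 8*n^2 + 20*n - 16) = (n - 2)*(n + 3)*(n^2 - 6*n + 8) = (n - 2)^2*(n + 3)*(n - 4)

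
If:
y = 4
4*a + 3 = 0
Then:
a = -3/4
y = 4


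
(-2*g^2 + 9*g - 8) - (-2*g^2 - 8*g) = 17*g - 8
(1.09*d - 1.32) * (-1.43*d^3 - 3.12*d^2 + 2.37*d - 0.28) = -1.5587*d^4 - 1.5132*d^3 + 6.7017*d^2 - 3.4336*d + 0.3696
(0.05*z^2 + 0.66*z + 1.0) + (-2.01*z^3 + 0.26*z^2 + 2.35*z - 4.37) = -2.01*z^3 + 0.31*z^2 + 3.01*z - 3.37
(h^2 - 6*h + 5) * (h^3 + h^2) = h^5 - 5*h^4 - h^3 + 5*h^2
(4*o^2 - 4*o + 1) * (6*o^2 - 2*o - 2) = 24*o^4 - 32*o^3 + 6*o^2 + 6*o - 2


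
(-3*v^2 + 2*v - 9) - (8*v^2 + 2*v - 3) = -11*v^2 - 6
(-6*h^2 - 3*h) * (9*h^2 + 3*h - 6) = -54*h^4 - 45*h^3 + 27*h^2 + 18*h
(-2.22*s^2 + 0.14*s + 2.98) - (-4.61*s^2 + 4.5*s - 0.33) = 2.39*s^2 - 4.36*s + 3.31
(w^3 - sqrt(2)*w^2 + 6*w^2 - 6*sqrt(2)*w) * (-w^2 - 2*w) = -w^5 - 8*w^4 + sqrt(2)*w^4 - 12*w^3 + 8*sqrt(2)*w^3 + 12*sqrt(2)*w^2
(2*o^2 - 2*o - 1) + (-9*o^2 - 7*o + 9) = -7*o^2 - 9*o + 8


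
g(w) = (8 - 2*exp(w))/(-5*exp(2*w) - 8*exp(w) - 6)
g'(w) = (8 - 2*exp(w))*(10*exp(2*w) + 8*exp(w))/(-5*exp(2*w) - 8*exp(w) - 6)^2 - 2*exp(w)/(-5*exp(2*w) - 8*exp(w) - 6) = (-10*exp(2*w) + 80*exp(w) + 76)*exp(w)/(25*exp(4*w) + 80*exp(3*w) + 124*exp(2*w) + 96*exp(w) + 36)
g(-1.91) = -1.06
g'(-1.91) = 0.24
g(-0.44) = -0.51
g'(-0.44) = 0.45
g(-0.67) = -0.61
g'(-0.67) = 0.45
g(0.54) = -0.13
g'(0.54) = 0.27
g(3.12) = 0.01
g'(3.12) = -0.01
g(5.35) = 0.00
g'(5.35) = -0.00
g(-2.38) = -1.15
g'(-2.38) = 0.17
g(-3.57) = -1.28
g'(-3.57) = 0.06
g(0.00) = -0.32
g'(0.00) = 0.40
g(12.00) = 0.00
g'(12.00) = 0.00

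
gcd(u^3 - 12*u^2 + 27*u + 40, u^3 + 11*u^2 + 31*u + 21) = u + 1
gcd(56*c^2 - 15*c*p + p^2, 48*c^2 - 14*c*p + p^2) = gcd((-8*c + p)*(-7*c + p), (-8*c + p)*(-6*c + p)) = -8*c + p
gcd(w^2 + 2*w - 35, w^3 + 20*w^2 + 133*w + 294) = w + 7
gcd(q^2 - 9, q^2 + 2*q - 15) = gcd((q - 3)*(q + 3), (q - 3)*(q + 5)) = q - 3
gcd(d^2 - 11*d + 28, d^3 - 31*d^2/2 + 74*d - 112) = d - 4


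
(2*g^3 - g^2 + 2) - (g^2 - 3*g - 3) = 2*g^3 - 2*g^2 + 3*g + 5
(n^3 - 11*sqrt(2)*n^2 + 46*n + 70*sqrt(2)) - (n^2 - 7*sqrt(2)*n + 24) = n^3 - 11*sqrt(2)*n^2 - n^2 + 7*sqrt(2)*n + 46*n - 24 + 70*sqrt(2)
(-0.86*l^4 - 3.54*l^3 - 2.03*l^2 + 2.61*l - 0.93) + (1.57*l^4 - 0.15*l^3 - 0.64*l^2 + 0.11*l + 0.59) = 0.71*l^4 - 3.69*l^3 - 2.67*l^2 + 2.72*l - 0.34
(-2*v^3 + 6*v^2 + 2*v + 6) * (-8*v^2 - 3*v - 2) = 16*v^5 - 42*v^4 - 30*v^3 - 66*v^2 - 22*v - 12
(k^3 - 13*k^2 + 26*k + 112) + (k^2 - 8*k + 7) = k^3 - 12*k^2 + 18*k + 119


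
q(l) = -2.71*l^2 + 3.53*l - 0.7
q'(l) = 3.53 - 5.42*l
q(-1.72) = -14.79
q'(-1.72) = 12.85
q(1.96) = -4.19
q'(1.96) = -7.09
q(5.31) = -58.37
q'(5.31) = -25.25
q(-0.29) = -1.95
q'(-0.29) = 5.10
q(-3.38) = -43.59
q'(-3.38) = 21.85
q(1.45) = -1.28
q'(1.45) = -4.33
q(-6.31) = -130.88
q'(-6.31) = 37.73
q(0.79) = 0.40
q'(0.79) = -0.75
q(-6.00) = -119.44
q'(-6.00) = 36.05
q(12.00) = -348.58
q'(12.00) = -61.51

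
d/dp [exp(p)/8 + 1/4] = exp(p)/8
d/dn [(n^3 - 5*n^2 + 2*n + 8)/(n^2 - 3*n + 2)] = (n^2 - 2*n + 7)/(n^2 - 2*n + 1)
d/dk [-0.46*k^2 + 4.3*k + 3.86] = 4.3 - 0.92*k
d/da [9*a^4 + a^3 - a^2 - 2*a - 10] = 36*a^3 + 3*a^2 - 2*a - 2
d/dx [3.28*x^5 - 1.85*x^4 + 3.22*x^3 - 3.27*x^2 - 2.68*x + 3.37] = 16.4*x^4 - 7.4*x^3 + 9.66*x^2 - 6.54*x - 2.68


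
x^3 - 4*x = x*(x - 2)*(x + 2)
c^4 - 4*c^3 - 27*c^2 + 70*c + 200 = (c - 5)^2*(c + 2)*(c + 4)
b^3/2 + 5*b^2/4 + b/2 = b*(b/2 + 1)*(b + 1/2)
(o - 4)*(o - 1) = o^2 - 5*o + 4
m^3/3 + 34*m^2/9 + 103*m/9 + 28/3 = (m/3 + 1)*(m + 4/3)*(m + 7)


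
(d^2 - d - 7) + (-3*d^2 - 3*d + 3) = -2*d^2 - 4*d - 4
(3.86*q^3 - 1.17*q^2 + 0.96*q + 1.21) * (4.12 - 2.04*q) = -7.8744*q^4 + 18.29*q^3 - 6.7788*q^2 + 1.4868*q + 4.9852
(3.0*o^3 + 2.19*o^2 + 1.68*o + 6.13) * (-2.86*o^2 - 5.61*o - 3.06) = -8.58*o^5 - 23.0934*o^4 - 26.2707*o^3 - 33.658*o^2 - 39.5301*o - 18.7578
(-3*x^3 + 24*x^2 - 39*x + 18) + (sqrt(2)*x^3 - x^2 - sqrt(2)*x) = -3*x^3 + sqrt(2)*x^3 + 23*x^2 - 39*x - sqrt(2)*x + 18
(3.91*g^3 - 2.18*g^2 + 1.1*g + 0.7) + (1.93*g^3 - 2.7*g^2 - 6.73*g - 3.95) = 5.84*g^3 - 4.88*g^2 - 5.63*g - 3.25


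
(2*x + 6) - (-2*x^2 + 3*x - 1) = 2*x^2 - x + 7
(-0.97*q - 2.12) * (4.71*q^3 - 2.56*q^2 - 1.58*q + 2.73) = -4.5687*q^4 - 7.502*q^3 + 6.9598*q^2 + 0.7015*q - 5.7876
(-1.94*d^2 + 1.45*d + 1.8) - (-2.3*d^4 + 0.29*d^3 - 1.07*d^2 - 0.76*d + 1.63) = 2.3*d^4 - 0.29*d^3 - 0.87*d^2 + 2.21*d + 0.17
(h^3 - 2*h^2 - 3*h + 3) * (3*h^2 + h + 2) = 3*h^5 - 5*h^4 - 9*h^3 + 2*h^2 - 3*h + 6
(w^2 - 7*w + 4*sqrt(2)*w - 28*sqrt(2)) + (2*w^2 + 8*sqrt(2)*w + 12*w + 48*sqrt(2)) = 3*w^2 + 5*w + 12*sqrt(2)*w + 20*sqrt(2)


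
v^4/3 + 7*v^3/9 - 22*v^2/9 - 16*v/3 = v*(v/3 + 1)*(v - 8/3)*(v + 2)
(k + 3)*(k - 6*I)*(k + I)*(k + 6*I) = k^4 + 3*k^3 + I*k^3 + 36*k^2 + 3*I*k^2 + 108*k + 36*I*k + 108*I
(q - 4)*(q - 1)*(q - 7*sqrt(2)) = q^3 - 7*sqrt(2)*q^2 - 5*q^2 + 4*q + 35*sqrt(2)*q - 28*sqrt(2)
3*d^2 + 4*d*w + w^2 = (d + w)*(3*d + w)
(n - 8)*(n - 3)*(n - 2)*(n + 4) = n^4 - 9*n^3 - 6*n^2 + 136*n - 192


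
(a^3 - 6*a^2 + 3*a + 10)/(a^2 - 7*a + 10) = a + 1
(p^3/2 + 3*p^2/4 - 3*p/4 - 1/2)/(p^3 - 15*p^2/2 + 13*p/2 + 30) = (2*p^3 + 3*p^2 - 3*p - 2)/(2*(2*p^3 - 15*p^2 + 13*p + 60))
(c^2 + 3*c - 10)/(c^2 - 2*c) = (c + 5)/c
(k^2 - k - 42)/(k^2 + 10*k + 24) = (k - 7)/(k + 4)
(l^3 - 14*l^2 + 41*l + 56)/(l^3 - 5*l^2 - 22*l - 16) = (l - 7)/(l + 2)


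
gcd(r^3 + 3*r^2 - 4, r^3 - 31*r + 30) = r - 1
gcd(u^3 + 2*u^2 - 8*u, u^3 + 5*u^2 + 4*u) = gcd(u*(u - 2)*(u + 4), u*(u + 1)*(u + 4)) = u^2 + 4*u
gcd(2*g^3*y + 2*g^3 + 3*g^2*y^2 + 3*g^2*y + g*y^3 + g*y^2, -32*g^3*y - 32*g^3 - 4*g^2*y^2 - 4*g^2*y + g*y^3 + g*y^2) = g*y + g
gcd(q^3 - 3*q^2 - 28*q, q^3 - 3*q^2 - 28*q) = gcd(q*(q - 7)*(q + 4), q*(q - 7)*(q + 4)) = q^3 - 3*q^2 - 28*q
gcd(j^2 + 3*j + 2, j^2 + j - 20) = 1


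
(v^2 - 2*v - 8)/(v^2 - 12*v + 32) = (v + 2)/(v - 8)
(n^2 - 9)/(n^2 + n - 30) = (n^2 - 9)/(n^2 + n - 30)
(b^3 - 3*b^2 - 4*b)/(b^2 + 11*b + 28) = b*(b^2 - 3*b - 4)/(b^2 + 11*b + 28)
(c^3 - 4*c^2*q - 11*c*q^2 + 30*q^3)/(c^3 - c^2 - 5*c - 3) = (-c^3 + 4*c^2*q + 11*c*q^2 - 30*q^3)/(-c^3 + c^2 + 5*c + 3)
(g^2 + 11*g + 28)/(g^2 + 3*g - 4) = (g + 7)/(g - 1)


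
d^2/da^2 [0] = 0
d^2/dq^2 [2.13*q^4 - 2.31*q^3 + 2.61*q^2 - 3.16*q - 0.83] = 25.56*q^2 - 13.86*q + 5.22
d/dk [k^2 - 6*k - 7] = 2*k - 6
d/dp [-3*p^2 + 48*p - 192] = 48 - 6*p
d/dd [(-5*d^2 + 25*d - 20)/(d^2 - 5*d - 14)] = 90*(2*d - 5)/(-d^2 + 5*d + 14)^2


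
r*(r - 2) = r^2 - 2*r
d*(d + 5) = d^2 + 5*d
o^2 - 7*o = o*(o - 7)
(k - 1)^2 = k^2 - 2*k + 1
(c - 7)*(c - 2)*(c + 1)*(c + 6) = c^4 - 2*c^3 - 43*c^2 + 44*c + 84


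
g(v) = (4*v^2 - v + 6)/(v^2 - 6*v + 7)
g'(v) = (6 - 2*v)*(4*v^2 - v + 6)/(v^2 - 6*v + 7)^2 + (8*v - 1)/(v^2 - 6*v + 7) = (-23*v^2 + 44*v + 29)/(v^4 - 12*v^3 + 50*v^2 - 84*v + 49)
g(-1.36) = 0.87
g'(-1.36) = -0.25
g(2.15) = -17.49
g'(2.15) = 10.59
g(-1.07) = 0.80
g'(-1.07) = -0.21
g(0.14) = 0.96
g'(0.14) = 0.91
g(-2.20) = 1.10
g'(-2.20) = -0.29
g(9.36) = 9.03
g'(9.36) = -1.06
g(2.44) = -16.23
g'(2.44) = -0.20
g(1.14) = 6.89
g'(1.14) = 23.13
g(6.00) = 20.57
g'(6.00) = -10.92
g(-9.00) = 2.39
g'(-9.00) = -0.11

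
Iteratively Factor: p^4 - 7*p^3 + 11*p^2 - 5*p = (p)*(p^3 - 7*p^2 + 11*p - 5) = p*(p - 1)*(p^2 - 6*p + 5) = p*(p - 5)*(p - 1)*(p - 1)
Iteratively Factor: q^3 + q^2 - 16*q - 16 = (q + 1)*(q^2 - 16) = (q + 1)*(q + 4)*(q - 4)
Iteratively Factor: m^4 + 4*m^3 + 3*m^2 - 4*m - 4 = (m - 1)*(m^3 + 5*m^2 + 8*m + 4) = (m - 1)*(m + 2)*(m^2 + 3*m + 2) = (m - 1)*(m + 2)^2*(m + 1)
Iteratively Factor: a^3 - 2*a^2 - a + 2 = (a + 1)*(a^2 - 3*a + 2) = (a - 2)*(a + 1)*(a - 1)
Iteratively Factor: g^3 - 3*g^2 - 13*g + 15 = (g - 1)*(g^2 - 2*g - 15) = (g - 1)*(g + 3)*(g - 5)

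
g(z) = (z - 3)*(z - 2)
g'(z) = 2*z - 5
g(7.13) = 21.19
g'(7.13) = 9.26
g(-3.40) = 34.56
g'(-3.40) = -11.80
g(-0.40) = 8.16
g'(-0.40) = -5.80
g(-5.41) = 62.32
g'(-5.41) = -15.82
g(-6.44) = 79.67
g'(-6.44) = -17.88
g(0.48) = 3.83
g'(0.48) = -4.04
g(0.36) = 4.33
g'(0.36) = -4.28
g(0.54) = 3.59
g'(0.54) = -3.92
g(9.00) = 42.00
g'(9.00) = 13.00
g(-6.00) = 72.00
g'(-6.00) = -17.00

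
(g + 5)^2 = g^2 + 10*g + 25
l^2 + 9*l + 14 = (l + 2)*(l + 7)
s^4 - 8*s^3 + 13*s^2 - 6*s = s*(s - 6)*(s - 1)^2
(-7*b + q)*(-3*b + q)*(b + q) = 21*b^3 + 11*b^2*q - 9*b*q^2 + q^3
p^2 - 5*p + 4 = (p - 4)*(p - 1)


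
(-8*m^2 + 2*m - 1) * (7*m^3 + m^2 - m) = -56*m^5 + 6*m^4 + 3*m^3 - 3*m^2 + m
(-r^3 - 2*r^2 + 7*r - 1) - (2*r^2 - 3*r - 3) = -r^3 - 4*r^2 + 10*r + 2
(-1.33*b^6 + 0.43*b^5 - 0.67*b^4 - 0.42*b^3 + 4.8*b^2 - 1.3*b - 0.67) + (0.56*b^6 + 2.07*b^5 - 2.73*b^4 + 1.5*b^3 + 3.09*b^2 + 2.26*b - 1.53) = -0.77*b^6 + 2.5*b^5 - 3.4*b^4 + 1.08*b^3 + 7.89*b^2 + 0.96*b - 2.2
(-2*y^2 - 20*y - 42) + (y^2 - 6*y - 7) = -y^2 - 26*y - 49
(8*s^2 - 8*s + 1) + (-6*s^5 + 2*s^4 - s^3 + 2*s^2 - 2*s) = -6*s^5 + 2*s^4 - s^3 + 10*s^2 - 10*s + 1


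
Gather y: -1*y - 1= -y - 1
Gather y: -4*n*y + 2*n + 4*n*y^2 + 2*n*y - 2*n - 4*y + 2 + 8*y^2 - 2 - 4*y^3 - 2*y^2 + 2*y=-4*y^3 + y^2*(4*n + 6) + y*(-2*n - 2)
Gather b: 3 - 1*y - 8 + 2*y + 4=y - 1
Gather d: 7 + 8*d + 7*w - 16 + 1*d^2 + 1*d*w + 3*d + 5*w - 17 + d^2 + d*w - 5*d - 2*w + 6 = 2*d^2 + d*(2*w + 6) + 10*w - 20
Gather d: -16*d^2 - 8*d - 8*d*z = -16*d^2 + d*(-8*z - 8)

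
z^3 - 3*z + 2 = (z - 1)^2*(z + 2)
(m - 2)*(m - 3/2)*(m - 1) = m^3 - 9*m^2/2 + 13*m/2 - 3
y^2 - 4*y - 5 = (y - 5)*(y + 1)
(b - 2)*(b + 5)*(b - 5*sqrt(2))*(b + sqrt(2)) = b^4 - 4*sqrt(2)*b^3 + 3*b^3 - 20*b^2 - 12*sqrt(2)*b^2 - 30*b + 40*sqrt(2)*b + 100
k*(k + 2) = k^2 + 2*k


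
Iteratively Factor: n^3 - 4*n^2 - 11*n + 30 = (n + 3)*(n^2 - 7*n + 10) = (n - 2)*(n + 3)*(n - 5)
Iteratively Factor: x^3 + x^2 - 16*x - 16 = (x + 4)*(x^2 - 3*x - 4) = (x + 1)*(x + 4)*(x - 4)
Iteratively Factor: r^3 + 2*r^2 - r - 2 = (r + 2)*(r^2 - 1) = (r - 1)*(r + 2)*(r + 1)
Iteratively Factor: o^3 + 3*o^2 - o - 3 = (o + 1)*(o^2 + 2*o - 3) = (o - 1)*(o + 1)*(o + 3)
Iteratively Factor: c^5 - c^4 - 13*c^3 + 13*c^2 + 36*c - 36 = (c + 2)*(c^4 - 3*c^3 - 7*c^2 + 27*c - 18) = (c - 2)*(c + 2)*(c^3 - c^2 - 9*c + 9) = (c - 2)*(c + 2)*(c + 3)*(c^2 - 4*c + 3) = (c - 3)*(c - 2)*(c + 2)*(c + 3)*(c - 1)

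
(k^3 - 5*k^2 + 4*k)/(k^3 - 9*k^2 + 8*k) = (k - 4)/(k - 8)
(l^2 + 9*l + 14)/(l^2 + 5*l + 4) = (l^2 + 9*l + 14)/(l^2 + 5*l + 4)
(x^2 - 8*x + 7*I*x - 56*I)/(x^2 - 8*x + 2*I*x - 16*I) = (x + 7*I)/(x + 2*I)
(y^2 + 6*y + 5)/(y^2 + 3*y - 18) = (y^2 + 6*y + 5)/(y^2 + 3*y - 18)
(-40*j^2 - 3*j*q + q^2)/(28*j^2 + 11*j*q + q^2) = (-40*j^2 - 3*j*q + q^2)/(28*j^2 + 11*j*q + q^2)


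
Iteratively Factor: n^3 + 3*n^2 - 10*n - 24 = (n - 3)*(n^2 + 6*n + 8) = (n - 3)*(n + 4)*(n + 2)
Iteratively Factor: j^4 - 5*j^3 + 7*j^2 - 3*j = (j - 3)*(j^3 - 2*j^2 + j) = j*(j - 3)*(j^2 - 2*j + 1) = j*(j - 3)*(j - 1)*(j - 1)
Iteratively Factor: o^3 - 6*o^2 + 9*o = (o - 3)*(o^2 - 3*o) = o*(o - 3)*(o - 3)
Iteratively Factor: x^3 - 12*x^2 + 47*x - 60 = (x - 3)*(x^2 - 9*x + 20) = (x - 4)*(x - 3)*(x - 5)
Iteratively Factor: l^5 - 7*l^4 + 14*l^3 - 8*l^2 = (l)*(l^4 - 7*l^3 + 14*l^2 - 8*l) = l*(l - 1)*(l^3 - 6*l^2 + 8*l) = l^2*(l - 1)*(l^2 - 6*l + 8) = l^2*(l - 2)*(l - 1)*(l - 4)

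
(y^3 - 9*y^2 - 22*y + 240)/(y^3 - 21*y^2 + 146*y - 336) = (y + 5)/(y - 7)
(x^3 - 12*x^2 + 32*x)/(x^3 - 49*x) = (x^2 - 12*x + 32)/(x^2 - 49)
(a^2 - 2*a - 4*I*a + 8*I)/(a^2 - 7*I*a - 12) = (a - 2)/(a - 3*I)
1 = 1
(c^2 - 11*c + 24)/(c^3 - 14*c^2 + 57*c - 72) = 1/(c - 3)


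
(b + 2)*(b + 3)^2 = b^3 + 8*b^2 + 21*b + 18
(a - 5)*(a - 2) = a^2 - 7*a + 10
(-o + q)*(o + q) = -o^2 + q^2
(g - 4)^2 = g^2 - 8*g + 16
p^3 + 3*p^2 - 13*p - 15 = (p - 3)*(p + 1)*(p + 5)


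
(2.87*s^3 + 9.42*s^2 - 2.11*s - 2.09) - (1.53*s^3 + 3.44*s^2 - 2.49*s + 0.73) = 1.34*s^3 + 5.98*s^2 + 0.38*s - 2.82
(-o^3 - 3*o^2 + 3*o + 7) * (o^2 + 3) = -o^5 - 3*o^4 - 2*o^2 + 9*o + 21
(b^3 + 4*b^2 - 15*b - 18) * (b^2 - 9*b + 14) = b^5 - 5*b^4 - 37*b^3 + 173*b^2 - 48*b - 252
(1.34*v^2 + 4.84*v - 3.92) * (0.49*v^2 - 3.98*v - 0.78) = 0.6566*v^4 - 2.9616*v^3 - 22.2292*v^2 + 11.8264*v + 3.0576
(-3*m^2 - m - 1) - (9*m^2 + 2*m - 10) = -12*m^2 - 3*m + 9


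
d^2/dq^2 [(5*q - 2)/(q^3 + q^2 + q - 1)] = 2*(15*q^5 + 3*q^4 - 16*q^3 + 18*q^2 + 3*q + 1)/(q^9 + 3*q^8 + 6*q^7 + 4*q^6 - 6*q^4 - 2*q^3 + 3*q - 1)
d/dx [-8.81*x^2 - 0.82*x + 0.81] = -17.62*x - 0.82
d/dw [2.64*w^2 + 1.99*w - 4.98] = 5.28*w + 1.99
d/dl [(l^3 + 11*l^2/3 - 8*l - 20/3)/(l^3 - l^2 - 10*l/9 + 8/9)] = 6*(-63*l^4 + 186*l^3 + 143*l^2 - 92*l - 196)/(81*l^6 - 162*l^5 - 99*l^4 + 324*l^3 - 44*l^2 - 160*l + 64)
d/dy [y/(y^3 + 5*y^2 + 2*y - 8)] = (y^3 + 5*y^2 - y*(3*y^2 + 10*y + 2) + 2*y - 8)/(y^3 + 5*y^2 + 2*y - 8)^2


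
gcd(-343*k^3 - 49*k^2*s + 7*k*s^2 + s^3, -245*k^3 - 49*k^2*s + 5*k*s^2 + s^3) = -49*k^2 + s^2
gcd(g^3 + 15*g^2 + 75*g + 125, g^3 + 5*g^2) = g + 5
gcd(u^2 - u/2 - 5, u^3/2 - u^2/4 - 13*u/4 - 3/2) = u + 2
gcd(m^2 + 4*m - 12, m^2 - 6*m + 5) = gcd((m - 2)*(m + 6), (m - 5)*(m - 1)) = 1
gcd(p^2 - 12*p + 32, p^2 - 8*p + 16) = p - 4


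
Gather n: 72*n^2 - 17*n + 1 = 72*n^2 - 17*n + 1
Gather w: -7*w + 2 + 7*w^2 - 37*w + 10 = 7*w^2 - 44*w + 12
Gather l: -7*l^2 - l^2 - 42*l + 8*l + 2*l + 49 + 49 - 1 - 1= -8*l^2 - 32*l + 96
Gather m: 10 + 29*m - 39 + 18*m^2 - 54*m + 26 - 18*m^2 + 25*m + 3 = 0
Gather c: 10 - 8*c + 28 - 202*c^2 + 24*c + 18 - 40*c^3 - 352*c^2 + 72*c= -40*c^3 - 554*c^2 + 88*c + 56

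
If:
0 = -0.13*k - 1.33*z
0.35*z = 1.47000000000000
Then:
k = -42.97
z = 4.20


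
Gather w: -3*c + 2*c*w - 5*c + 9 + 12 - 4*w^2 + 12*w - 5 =-8*c - 4*w^2 + w*(2*c + 12) + 16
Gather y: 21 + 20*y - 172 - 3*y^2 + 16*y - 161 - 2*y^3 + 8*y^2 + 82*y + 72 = -2*y^3 + 5*y^2 + 118*y - 240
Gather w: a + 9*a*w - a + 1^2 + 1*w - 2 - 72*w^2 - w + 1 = 9*a*w - 72*w^2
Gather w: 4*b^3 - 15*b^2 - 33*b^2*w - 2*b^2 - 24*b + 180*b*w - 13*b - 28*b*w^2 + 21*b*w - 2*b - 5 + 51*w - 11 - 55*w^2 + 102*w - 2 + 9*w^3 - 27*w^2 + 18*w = 4*b^3 - 17*b^2 - 39*b + 9*w^3 + w^2*(-28*b - 82) + w*(-33*b^2 + 201*b + 171) - 18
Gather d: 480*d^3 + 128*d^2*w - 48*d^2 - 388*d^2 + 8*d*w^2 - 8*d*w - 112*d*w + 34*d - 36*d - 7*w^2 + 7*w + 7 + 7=480*d^3 + d^2*(128*w - 436) + d*(8*w^2 - 120*w - 2) - 7*w^2 + 7*w + 14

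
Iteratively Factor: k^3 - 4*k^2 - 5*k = (k - 5)*(k^2 + k) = k*(k - 5)*(k + 1)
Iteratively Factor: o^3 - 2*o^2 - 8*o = (o)*(o^2 - 2*o - 8) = o*(o - 4)*(o + 2)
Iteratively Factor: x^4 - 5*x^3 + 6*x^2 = (x)*(x^3 - 5*x^2 + 6*x) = x*(x - 3)*(x^2 - 2*x) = x*(x - 3)*(x - 2)*(x)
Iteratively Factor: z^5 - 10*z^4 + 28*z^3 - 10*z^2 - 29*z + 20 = (z - 1)*(z^4 - 9*z^3 + 19*z^2 + 9*z - 20) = (z - 5)*(z - 1)*(z^3 - 4*z^2 - z + 4) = (z - 5)*(z - 1)*(z + 1)*(z^2 - 5*z + 4) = (z - 5)*(z - 4)*(z - 1)*(z + 1)*(z - 1)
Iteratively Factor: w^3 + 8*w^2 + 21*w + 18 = (w + 3)*(w^2 + 5*w + 6) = (w + 3)^2*(w + 2)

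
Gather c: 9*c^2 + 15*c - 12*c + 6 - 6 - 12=9*c^2 + 3*c - 12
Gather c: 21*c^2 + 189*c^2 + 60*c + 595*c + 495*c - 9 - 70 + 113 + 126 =210*c^2 + 1150*c + 160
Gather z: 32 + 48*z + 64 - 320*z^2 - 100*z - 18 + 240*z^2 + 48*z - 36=-80*z^2 - 4*z + 42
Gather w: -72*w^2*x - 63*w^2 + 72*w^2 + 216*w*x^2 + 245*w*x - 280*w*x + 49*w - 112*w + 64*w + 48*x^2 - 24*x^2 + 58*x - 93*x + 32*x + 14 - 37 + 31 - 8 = w^2*(9 - 72*x) + w*(216*x^2 - 35*x + 1) + 24*x^2 - 3*x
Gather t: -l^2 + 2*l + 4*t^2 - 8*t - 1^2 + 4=-l^2 + 2*l + 4*t^2 - 8*t + 3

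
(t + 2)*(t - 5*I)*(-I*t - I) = -I*t^3 - 5*t^2 - 3*I*t^2 - 15*t - 2*I*t - 10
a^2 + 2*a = a*(a + 2)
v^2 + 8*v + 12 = (v + 2)*(v + 6)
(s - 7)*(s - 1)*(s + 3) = s^3 - 5*s^2 - 17*s + 21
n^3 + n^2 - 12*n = n*(n - 3)*(n + 4)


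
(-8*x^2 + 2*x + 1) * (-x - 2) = 8*x^3 + 14*x^2 - 5*x - 2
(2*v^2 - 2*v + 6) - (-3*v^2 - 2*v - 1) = 5*v^2 + 7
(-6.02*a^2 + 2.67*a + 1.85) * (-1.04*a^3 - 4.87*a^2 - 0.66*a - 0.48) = 6.2608*a^5 + 26.5406*a^4 - 10.9537*a^3 - 7.8821*a^2 - 2.5026*a - 0.888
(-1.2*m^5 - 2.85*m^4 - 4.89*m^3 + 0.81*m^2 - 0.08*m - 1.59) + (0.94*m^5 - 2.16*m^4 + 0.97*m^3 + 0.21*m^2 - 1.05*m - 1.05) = -0.26*m^5 - 5.01*m^4 - 3.92*m^3 + 1.02*m^2 - 1.13*m - 2.64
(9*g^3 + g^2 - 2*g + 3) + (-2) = 9*g^3 + g^2 - 2*g + 1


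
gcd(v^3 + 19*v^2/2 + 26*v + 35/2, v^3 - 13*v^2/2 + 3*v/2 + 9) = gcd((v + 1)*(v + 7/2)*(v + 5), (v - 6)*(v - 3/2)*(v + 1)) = v + 1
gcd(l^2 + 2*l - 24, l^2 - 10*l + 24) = l - 4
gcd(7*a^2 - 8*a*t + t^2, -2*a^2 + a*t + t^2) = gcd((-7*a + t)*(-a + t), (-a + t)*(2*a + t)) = -a + t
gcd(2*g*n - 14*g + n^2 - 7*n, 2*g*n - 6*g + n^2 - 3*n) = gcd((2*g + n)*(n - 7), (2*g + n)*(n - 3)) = 2*g + n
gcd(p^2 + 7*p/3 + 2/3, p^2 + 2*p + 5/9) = p + 1/3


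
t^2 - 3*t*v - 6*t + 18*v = (t - 6)*(t - 3*v)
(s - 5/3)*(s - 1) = s^2 - 8*s/3 + 5/3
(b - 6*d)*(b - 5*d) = b^2 - 11*b*d + 30*d^2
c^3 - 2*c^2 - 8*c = c*(c - 4)*(c + 2)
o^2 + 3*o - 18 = (o - 3)*(o + 6)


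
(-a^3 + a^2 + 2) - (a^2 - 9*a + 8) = -a^3 + 9*a - 6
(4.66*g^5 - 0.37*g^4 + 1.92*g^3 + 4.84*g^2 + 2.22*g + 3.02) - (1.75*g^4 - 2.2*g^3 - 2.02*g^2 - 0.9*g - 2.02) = 4.66*g^5 - 2.12*g^4 + 4.12*g^3 + 6.86*g^2 + 3.12*g + 5.04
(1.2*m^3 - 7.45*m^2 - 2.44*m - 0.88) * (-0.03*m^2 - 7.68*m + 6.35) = -0.036*m^5 - 8.9925*m^4 + 64.9092*m^3 - 28.5419*m^2 - 8.7356*m - 5.588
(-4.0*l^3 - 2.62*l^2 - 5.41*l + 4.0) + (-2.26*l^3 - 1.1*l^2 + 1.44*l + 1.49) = -6.26*l^3 - 3.72*l^2 - 3.97*l + 5.49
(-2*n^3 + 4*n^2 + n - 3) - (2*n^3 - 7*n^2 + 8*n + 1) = -4*n^3 + 11*n^2 - 7*n - 4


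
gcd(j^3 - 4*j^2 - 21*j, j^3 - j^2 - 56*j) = j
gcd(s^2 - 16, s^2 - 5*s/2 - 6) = s - 4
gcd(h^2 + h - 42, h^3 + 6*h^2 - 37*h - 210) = h^2 + h - 42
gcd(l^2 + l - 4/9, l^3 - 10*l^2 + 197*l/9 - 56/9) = l - 1/3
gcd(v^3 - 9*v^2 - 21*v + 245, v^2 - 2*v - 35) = v^2 - 2*v - 35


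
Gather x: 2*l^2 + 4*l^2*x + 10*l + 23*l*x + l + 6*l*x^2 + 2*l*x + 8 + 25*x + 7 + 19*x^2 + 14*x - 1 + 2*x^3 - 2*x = 2*l^2 + 11*l + 2*x^3 + x^2*(6*l + 19) + x*(4*l^2 + 25*l + 37) + 14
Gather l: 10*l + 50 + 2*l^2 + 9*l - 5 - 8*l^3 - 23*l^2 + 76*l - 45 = -8*l^3 - 21*l^2 + 95*l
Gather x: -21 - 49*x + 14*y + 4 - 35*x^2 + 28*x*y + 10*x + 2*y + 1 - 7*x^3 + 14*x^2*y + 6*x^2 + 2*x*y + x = -7*x^3 + x^2*(14*y - 29) + x*(30*y - 38) + 16*y - 16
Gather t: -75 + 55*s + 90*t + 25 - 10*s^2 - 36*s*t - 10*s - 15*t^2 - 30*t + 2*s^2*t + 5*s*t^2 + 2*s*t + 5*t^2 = -10*s^2 + 45*s + t^2*(5*s - 10) + t*(2*s^2 - 34*s + 60) - 50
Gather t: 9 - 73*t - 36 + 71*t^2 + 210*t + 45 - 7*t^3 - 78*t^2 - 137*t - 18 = -7*t^3 - 7*t^2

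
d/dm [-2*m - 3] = -2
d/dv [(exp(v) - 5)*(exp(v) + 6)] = (2*exp(v) + 1)*exp(v)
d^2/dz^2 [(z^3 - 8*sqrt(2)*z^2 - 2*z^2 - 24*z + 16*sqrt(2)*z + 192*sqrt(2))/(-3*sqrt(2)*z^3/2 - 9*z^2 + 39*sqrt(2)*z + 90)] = 4*(2*z^6 + 11*sqrt(2)*z^6 - 48*sqrt(2)*z^5 - 6*z^5 - 492*sqrt(2)*z^4 - 132*z^4 - 4408*z^3 - 128*sqrt(2)*z^3 - 4680*z^2 + 10908*sqrt(2)*z^2 - 8640*sqrt(2)*z + 62856*z - 168672*sqrt(2) + 28560)/(3*(sqrt(2)*z^9 + 18*z^8 - 24*sqrt(2)*z^7 - 1008*z^6 - 456*sqrt(2)*z^5 + 18288*z^4 + 15904*sqrt(2)*z^3 - 89280*z^2 - 140400*sqrt(2)*z - 108000))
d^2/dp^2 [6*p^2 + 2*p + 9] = 12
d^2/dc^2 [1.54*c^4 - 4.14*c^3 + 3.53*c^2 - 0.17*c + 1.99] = 18.48*c^2 - 24.84*c + 7.06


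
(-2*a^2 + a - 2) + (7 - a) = 5 - 2*a^2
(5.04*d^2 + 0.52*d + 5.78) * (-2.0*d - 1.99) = -10.08*d^3 - 11.0696*d^2 - 12.5948*d - 11.5022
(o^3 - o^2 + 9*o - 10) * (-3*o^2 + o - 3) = -3*o^5 + 4*o^4 - 31*o^3 + 42*o^2 - 37*o + 30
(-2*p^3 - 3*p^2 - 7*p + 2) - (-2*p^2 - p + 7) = -2*p^3 - p^2 - 6*p - 5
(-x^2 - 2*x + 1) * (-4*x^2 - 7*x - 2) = 4*x^4 + 15*x^3 + 12*x^2 - 3*x - 2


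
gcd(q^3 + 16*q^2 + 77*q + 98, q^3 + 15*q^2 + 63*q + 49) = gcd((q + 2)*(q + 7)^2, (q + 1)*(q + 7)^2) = q^2 + 14*q + 49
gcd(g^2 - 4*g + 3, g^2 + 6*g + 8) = 1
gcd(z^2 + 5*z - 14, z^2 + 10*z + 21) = z + 7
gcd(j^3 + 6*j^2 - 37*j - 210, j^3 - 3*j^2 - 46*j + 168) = j^2 + j - 42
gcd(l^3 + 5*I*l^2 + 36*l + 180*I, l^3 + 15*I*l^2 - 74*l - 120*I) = l^2 + 11*I*l - 30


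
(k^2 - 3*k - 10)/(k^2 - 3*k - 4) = (-k^2 + 3*k + 10)/(-k^2 + 3*k + 4)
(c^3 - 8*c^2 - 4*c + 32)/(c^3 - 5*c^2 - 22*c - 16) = (c - 2)/(c + 1)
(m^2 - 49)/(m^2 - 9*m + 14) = (m + 7)/(m - 2)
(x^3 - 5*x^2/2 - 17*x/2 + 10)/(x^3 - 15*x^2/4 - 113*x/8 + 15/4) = 4*(x^2 - 5*x + 4)/(4*x^2 - 25*x + 6)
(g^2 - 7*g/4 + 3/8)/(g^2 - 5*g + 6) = (8*g^2 - 14*g + 3)/(8*(g^2 - 5*g + 6))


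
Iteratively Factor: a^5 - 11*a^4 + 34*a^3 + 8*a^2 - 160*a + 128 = (a - 4)*(a^4 - 7*a^3 + 6*a^2 + 32*a - 32) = (a - 4)*(a - 1)*(a^3 - 6*a^2 + 32) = (a - 4)^2*(a - 1)*(a^2 - 2*a - 8) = (a - 4)^2*(a - 1)*(a + 2)*(a - 4)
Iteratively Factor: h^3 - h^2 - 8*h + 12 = (h + 3)*(h^2 - 4*h + 4) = (h - 2)*(h + 3)*(h - 2)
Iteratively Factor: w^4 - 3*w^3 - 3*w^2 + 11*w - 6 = (w + 2)*(w^3 - 5*w^2 + 7*w - 3) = (w - 1)*(w + 2)*(w^2 - 4*w + 3) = (w - 1)^2*(w + 2)*(w - 3)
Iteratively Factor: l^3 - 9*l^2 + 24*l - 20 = (l - 5)*(l^2 - 4*l + 4) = (l - 5)*(l - 2)*(l - 2)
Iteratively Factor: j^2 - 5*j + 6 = (j - 2)*(j - 3)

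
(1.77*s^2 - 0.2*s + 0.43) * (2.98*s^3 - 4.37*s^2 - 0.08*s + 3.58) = 5.2746*s^5 - 8.3309*s^4 + 2.0138*s^3 + 4.4735*s^2 - 0.7504*s + 1.5394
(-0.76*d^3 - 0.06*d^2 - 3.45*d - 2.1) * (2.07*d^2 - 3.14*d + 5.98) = -1.5732*d^5 + 2.2622*d^4 - 11.4979*d^3 + 6.1272*d^2 - 14.037*d - 12.558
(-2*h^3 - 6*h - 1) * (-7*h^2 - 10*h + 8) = 14*h^5 + 20*h^4 + 26*h^3 + 67*h^2 - 38*h - 8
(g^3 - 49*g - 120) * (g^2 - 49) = g^5 - 98*g^3 - 120*g^2 + 2401*g + 5880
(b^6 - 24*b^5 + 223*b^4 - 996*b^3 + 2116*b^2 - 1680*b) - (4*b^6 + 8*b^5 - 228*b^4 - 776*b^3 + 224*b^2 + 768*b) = -3*b^6 - 32*b^5 + 451*b^4 - 220*b^3 + 1892*b^2 - 2448*b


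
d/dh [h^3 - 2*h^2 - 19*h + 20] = 3*h^2 - 4*h - 19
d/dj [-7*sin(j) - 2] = -7*cos(j)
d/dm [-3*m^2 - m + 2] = -6*m - 1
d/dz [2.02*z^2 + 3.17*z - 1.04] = 4.04*z + 3.17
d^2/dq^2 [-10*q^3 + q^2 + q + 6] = 2 - 60*q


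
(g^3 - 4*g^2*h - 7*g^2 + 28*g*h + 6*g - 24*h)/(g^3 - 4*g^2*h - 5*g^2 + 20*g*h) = (g^2 - 7*g + 6)/(g*(g - 5))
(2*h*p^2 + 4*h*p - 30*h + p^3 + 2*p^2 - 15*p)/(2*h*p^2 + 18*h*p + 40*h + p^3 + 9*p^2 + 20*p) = (p - 3)/(p + 4)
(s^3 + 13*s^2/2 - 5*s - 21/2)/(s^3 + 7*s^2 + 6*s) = (2*s^2 + 11*s - 21)/(2*s*(s + 6))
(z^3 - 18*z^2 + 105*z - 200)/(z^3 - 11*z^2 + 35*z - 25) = (z - 8)/(z - 1)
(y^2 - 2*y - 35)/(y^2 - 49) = (y + 5)/(y + 7)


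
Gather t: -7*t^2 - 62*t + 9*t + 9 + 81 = -7*t^2 - 53*t + 90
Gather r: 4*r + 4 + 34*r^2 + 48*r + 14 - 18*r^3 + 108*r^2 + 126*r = -18*r^3 + 142*r^2 + 178*r + 18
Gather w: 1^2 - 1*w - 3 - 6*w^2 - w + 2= -6*w^2 - 2*w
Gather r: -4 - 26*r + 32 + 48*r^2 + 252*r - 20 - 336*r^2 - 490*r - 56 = -288*r^2 - 264*r - 48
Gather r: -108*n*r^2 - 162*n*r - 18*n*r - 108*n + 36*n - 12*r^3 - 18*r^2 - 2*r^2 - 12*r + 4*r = -72*n - 12*r^3 + r^2*(-108*n - 20) + r*(-180*n - 8)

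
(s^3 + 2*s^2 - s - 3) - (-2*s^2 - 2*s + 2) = s^3 + 4*s^2 + s - 5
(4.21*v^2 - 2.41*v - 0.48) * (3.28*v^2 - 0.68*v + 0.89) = 13.8088*v^4 - 10.7676*v^3 + 3.8113*v^2 - 1.8185*v - 0.4272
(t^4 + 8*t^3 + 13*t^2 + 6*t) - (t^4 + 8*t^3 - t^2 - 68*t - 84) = 14*t^2 + 74*t + 84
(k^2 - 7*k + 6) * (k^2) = k^4 - 7*k^3 + 6*k^2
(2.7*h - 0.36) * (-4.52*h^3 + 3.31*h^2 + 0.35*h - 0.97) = -12.204*h^4 + 10.5642*h^3 - 0.2466*h^2 - 2.745*h + 0.3492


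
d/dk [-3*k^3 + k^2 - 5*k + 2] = -9*k^2 + 2*k - 5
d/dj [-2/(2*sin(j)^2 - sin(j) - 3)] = 2*(4*sin(j) - 1)*cos(j)/(sin(j) + cos(2*j) + 2)^2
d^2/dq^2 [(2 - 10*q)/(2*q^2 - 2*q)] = 2*(-5*q^3 + 3*q^2 - 3*q + 1)/(q^3*(q^3 - 3*q^2 + 3*q - 1))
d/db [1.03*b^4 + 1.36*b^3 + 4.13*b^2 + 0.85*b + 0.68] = 4.12*b^3 + 4.08*b^2 + 8.26*b + 0.85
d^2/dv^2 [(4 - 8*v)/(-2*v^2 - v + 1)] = 8/(v^3 + 3*v^2 + 3*v + 1)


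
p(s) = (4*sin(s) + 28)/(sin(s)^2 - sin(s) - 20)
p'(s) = (-2*sin(s)*cos(s) + cos(s))*(4*sin(s) + 28)/(sin(s)^2 - sin(s) - 20)^2 + 4*cos(s)/(sin(s)^2 - sin(s) - 20) = -4*(sin(s)^2 + 14*sin(s) + 13)*cos(s)/(sin(s) + cos(s)^2 + 19)^2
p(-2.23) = -1.34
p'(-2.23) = 0.02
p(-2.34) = -1.34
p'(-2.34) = 0.03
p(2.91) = -1.43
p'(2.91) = 0.16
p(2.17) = -1.55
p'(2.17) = 0.14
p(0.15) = -1.42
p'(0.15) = -0.15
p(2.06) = -1.57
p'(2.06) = 0.12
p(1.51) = -1.60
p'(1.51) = -0.02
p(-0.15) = -1.38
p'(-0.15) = -0.11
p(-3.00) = -1.38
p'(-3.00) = 0.11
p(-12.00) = -1.49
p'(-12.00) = -0.17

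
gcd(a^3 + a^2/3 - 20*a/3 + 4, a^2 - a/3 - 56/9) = 1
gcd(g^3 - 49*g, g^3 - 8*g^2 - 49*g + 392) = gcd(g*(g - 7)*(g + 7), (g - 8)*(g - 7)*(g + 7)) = g^2 - 49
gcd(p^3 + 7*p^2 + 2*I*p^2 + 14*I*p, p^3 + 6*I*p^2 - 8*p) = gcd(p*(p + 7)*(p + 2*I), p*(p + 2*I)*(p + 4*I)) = p^2 + 2*I*p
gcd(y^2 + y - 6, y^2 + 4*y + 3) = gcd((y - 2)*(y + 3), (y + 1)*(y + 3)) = y + 3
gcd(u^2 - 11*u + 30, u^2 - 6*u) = u - 6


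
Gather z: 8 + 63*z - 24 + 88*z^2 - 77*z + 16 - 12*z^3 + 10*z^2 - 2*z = -12*z^3 + 98*z^2 - 16*z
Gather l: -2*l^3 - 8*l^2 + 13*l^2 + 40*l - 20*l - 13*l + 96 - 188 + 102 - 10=-2*l^3 + 5*l^2 + 7*l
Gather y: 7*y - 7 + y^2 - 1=y^2 + 7*y - 8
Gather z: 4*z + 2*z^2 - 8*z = 2*z^2 - 4*z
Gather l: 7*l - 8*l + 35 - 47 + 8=-l - 4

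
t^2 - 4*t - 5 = (t - 5)*(t + 1)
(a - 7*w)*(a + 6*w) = a^2 - a*w - 42*w^2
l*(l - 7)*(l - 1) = l^3 - 8*l^2 + 7*l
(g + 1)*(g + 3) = g^2 + 4*g + 3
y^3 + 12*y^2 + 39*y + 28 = (y + 1)*(y + 4)*(y + 7)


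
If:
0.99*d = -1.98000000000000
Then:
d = -2.00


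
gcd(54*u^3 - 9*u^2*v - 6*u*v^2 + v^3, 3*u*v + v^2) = 3*u + v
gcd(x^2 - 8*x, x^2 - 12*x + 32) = x - 8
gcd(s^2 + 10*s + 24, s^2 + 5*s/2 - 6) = s + 4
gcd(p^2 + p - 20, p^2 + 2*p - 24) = p - 4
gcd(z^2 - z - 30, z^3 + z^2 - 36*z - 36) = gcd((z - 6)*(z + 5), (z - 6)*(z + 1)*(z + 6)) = z - 6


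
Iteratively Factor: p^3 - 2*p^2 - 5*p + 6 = (p - 1)*(p^2 - p - 6) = (p - 1)*(p + 2)*(p - 3)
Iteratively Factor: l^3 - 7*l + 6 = (l - 2)*(l^2 + 2*l - 3) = (l - 2)*(l + 3)*(l - 1)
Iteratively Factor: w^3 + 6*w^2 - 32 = (w + 4)*(w^2 + 2*w - 8) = (w + 4)^2*(w - 2)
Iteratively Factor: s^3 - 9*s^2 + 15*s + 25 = (s - 5)*(s^2 - 4*s - 5) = (s - 5)^2*(s + 1)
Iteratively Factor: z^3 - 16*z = (z + 4)*(z^2 - 4*z) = (z - 4)*(z + 4)*(z)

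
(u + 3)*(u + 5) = u^2 + 8*u + 15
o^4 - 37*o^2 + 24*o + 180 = (o - 5)*(o - 3)*(o + 2)*(o + 6)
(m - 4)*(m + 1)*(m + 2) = m^3 - m^2 - 10*m - 8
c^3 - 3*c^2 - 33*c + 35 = (c - 7)*(c - 1)*(c + 5)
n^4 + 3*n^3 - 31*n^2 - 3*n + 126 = (n - 3)^2*(n + 2)*(n + 7)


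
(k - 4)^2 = k^2 - 8*k + 16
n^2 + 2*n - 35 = (n - 5)*(n + 7)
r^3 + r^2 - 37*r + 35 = (r - 5)*(r - 1)*(r + 7)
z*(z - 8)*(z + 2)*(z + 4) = z^4 - 2*z^3 - 40*z^2 - 64*z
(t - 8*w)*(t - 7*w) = t^2 - 15*t*w + 56*w^2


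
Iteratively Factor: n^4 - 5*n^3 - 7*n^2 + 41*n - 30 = (n - 5)*(n^3 - 7*n + 6) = (n - 5)*(n - 2)*(n^2 + 2*n - 3) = (n - 5)*(n - 2)*(n - 1)*(n + 3)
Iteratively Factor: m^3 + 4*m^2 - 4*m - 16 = (m + 2)*(m^2 + 2*m - 8) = (m - 2)*(m + 2)*(m + 4)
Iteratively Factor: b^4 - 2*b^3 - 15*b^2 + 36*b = (b + 4)*(b^3 - 6*b^2 + 9*b) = (b - 3)*(b + 4)*(b^2 - 3*b) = b*(b - 3)*(b + 4)*(b - 3)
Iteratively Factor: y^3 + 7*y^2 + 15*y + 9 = (y + 3)*(y^2 + 4*y + 3) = (y + 1)*(y + 3)*(y + 3)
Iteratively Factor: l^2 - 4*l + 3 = (l - 3)*(l - 1)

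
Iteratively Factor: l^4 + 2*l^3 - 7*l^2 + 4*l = (l)*(l^3 + 2*l^2 - 7*l + 4) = l*(l - 1)*(l^2 + 3*l - 4) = l*(l - 1)*(l + 4)*(l - 1)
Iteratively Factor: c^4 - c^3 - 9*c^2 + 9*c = (c)*(c^3 - c^2 - 9*c + 9) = c*(c - 1)*(c^2 - 9) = c*(c - 1)*(c + 3)*(c - 3)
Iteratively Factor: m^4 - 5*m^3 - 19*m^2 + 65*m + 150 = (m - 5)*(m^3 - 19*m - 30) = (m - 5)*(m + 2)*(m^2 - 2*m - 15) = (m - 5)^2*(m + 2)*(m + 3)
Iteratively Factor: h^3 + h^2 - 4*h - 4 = (h + 1)*(h^2 - 4) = (h - 2)*(h + 1)*(h + 2)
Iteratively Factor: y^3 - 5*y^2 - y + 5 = (y - 1)*(y^2 - 4*y - 5) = (y - 5)*(y - 1)*(y + 1)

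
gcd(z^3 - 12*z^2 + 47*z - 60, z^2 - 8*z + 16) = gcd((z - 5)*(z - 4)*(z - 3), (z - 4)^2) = z - 4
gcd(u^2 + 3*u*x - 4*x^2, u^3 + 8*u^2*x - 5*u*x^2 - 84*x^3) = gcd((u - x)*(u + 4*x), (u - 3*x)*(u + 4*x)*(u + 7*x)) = u + 4*x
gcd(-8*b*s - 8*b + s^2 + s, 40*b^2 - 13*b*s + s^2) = -8*b + s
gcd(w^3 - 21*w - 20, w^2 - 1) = w + 1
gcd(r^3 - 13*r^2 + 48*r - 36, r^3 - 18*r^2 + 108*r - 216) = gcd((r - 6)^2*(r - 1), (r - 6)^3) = r^2 - 12*r + 36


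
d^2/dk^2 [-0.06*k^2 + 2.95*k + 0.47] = -0.120000000000000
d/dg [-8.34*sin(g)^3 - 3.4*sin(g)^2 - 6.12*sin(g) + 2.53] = (-6.8*sin(g) + 12.51*cos(2*g) - 18.63)*cos(g)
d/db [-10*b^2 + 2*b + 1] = 2 - 20*b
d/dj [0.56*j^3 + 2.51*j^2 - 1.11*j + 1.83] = 1.68*j^2 + 5.02*j - 1.11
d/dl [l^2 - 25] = 2*l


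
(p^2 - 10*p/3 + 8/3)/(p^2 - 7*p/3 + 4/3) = (p - 2)/(p - 1)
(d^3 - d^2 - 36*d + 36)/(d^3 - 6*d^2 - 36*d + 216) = (d - 1)/(d - 6)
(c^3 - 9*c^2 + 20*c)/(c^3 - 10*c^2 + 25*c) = (c - 4)/(c - 5)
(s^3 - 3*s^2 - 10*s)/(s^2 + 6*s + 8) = s*(s - 5)/(s + 4)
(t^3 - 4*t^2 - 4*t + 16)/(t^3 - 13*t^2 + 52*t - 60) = (t^2 - 2*t - 8)/(t^2 - 11*t + 30)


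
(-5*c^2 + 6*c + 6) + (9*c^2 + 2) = 4*c^2 + 6*c + 8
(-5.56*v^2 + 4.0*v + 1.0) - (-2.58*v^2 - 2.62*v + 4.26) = -2.98*v^2 + 6.62*v - 3.26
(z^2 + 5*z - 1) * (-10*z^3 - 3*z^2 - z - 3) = -10*z^5 - 53*z^4 - 6*z^3 - 5*z^2 - 14*z + 3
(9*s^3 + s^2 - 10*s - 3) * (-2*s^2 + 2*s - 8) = -18*s^5 + 16*s^4 - 50*s^3 - 22*s^2 + 74*s + 24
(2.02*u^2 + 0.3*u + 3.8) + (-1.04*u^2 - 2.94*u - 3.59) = 0.98*u^2 - 2.64*u + 0.21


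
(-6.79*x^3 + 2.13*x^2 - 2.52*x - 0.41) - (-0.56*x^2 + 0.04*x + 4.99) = -6.79*x^3 + 2.69*x^2 - 2.56*x - 5.4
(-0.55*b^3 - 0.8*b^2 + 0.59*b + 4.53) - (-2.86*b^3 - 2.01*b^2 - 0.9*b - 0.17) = 2.31*b^3 + 1.21*b^2 + 1.49*b + 4.7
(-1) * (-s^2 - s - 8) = s^2 + s + 8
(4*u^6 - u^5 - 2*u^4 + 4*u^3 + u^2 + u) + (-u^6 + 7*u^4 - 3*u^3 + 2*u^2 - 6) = 3*u^6 - u^5 + 5*u^4 + u^3 + 3*u^2 + u - 6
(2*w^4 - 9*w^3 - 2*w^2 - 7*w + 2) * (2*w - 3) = 4*w^5 - 24*w^4 + 23*w^3 - 8*w^2 + 25*w - 6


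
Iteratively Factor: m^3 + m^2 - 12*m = (m + 4)*(m^2 - 3*m) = (m - 3)*(m + 4)*(m)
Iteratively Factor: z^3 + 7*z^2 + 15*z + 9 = (z + 3)*(z^2 + 4*z + 3) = (z + 3)^2*(z + 1)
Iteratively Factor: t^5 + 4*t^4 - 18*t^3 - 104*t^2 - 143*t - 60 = (t + 1)*(t^4 + 3*t^3 - 21*t^2 - 83*t - 60) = (t - 5)*(t + 1)*(t^3 + 8*t^2 + 19*t + 12) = (t - 5)*(t + 1)*(t + 4)*(t^2 + 4*t + 3) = (t - 5)*(t + 1)*(t + 3)*(t + 4)*(t + 1)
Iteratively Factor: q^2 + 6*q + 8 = (q + 2)*(q + 4)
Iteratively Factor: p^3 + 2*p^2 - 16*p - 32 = (p + 4)*(p^2 - 2*p - 8) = (p - 4)*(p + 4)*(p + 2)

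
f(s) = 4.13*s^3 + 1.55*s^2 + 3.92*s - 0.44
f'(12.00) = 1825.28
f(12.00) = 7406.44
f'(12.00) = 1825.28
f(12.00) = 7406.44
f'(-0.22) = 3.84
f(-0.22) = -1.27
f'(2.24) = 73.03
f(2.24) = 62.54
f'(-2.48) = 72.44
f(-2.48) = -63.62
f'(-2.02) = 48.21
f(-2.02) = -36.07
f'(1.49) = 36.05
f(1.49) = 22.50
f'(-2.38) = 66.72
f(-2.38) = -56.67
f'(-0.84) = 10.06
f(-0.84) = -5.09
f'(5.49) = 394.37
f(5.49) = 751.19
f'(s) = 12.39*s^2 + 3.1*s + 3.92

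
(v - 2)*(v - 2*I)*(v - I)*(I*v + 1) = I*v^4 + 4*v^3 - 2*I*v^3 - 8*v^2 - 5*I*v^2 - 2*v + 10*I*v + 4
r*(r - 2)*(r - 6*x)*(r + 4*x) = r^4 - 2*r^3*x - 2*r^3 - 24*r^2*x^2 + 4*r^2*x + 48*r*x^2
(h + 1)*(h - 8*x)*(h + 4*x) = h^3 - 4*h^2*x + h^2 - 32*h*x^2 - 4*h*x - 32*x^2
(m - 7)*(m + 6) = m^2 - m - 42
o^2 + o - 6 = (o - 2)*(o + 3)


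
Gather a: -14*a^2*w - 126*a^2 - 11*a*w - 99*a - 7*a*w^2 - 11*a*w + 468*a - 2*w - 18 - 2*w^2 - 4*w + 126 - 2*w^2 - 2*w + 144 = a^2*(-14*w - 126) + a*(-7*w^2 - 22*w + 369) - 4*w^2 - 8*w + 252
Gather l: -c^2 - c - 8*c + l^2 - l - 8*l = -c^2 - 9*c + l^2 - 9*l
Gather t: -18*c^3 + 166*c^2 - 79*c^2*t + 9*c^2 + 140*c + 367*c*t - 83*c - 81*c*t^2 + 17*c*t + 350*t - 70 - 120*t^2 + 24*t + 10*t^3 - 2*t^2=-18*c^3 + 175*c^2 + 57*c + 10*t^3 + t^2*(-81*c - 122) + t*(-79*c^2 + 384*c + 374) - 70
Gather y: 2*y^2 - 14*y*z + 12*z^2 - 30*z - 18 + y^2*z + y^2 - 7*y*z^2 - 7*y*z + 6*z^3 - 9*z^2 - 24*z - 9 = y^2*(z + 3) + y*(-7*z^2 - 21*z) + 6*z^3 + 3*z^2 - 54*z - 27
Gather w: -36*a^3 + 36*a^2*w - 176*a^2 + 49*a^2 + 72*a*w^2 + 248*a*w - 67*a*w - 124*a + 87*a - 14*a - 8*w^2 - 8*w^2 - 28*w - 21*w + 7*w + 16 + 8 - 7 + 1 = -36*a^3 - 127*a^2 - 51*a + w^2*(72*a - 16) + w*(36*a^2 + 181*a - 42) + 18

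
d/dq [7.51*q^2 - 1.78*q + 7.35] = 15.02*q - 1.78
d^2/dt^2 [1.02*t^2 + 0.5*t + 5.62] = 2.04000000000000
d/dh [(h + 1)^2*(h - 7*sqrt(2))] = (h + 1)*(3*h - 14*sqrt(2) + 1)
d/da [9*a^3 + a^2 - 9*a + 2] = 27*a^2 + 2*a - 9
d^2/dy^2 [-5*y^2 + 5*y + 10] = -10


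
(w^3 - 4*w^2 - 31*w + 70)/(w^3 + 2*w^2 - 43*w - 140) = (w - 2)/(w + 4)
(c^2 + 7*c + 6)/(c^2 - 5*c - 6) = (c + 6)/(c - 6)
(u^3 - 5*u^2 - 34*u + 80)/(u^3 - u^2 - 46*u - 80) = (u - 2)/(u + 2)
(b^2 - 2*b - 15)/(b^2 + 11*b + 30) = (b^2 - 2*b - 15)/(b^2 + 11*b + 30)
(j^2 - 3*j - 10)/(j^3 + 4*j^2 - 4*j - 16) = (j - 5)/(j^2 + 2*j - 8)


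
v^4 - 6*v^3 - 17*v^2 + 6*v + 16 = (v - 8)*(v - 1)*(v + 1)*(v + 2)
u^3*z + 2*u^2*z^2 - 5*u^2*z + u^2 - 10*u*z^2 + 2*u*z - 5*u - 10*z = (u - 5)*(u + 2*z)*(u*z + 1)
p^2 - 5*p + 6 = (p - 3)*(p - 2)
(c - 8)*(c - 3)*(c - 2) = c^3 - 13*c^2 + 46*c - 48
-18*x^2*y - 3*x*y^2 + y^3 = y*(-6*x + y)*(3*x + y)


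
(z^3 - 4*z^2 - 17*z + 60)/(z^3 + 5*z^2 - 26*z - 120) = (z - 3)/(z + 6)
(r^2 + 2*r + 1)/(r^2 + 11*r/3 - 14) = 3*(r^2 + 2*r + 1)/(3*r^2 + 11*r - 42)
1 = 1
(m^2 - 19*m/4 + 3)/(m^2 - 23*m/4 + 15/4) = (m - 4)/(m - 5)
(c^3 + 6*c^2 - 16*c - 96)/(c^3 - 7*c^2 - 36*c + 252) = (c^2 - 16)/(c^2 - 13*c + 42)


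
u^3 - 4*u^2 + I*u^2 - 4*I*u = u*(u - 4)*(u + I)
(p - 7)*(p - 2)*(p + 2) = p^3 - 7*p^2 - 4*p + 28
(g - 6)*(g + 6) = g^2 - 36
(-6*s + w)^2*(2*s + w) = 72*s^3 + 12*s^2*w - 10*s*w^2 + w^3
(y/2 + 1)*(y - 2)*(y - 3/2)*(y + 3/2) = y^4/2 - 25*y^2/8 + 9/2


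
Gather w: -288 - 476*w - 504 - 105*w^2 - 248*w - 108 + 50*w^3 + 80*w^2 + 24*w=50*w^3 - 25*w^2 - 700*w - 900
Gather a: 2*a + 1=2*a + 1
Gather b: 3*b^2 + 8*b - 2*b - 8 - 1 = 3*b^2 + 6*b - 9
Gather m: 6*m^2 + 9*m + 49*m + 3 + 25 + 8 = 6*m^2 + 58*m + 36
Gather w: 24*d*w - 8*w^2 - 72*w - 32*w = -8*w^2 + w*(24*d - 104)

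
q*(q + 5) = q^2 + 5*q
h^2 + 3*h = h*(h + 3)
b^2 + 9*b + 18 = (b + 3)*(b + 6)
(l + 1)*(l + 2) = l^2 + 3*l + 2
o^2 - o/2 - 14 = (o - 4)*(o + 7/2)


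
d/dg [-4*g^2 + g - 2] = 1 - 8*g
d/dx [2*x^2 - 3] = 4*x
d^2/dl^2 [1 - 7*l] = 0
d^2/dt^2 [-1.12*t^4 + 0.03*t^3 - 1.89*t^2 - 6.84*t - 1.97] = -13.44*t^2 + 0.18*t - 3.78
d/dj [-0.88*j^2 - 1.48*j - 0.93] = -1.76*j - 1.48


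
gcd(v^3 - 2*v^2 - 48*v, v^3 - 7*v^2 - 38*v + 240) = v^2 - 2*v - 48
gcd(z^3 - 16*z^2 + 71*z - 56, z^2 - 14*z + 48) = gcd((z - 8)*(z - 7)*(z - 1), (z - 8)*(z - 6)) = z - 8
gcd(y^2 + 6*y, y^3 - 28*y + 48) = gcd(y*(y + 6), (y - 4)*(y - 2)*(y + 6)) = y + 6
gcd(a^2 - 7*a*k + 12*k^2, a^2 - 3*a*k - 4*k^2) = a - 4*k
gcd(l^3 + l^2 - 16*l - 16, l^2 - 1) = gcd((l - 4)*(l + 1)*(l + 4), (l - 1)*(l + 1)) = l + 1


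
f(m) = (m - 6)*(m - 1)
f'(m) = 2*m - 7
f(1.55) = -2.45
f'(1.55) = -3.90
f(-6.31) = 89.99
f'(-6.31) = -19.62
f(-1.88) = 22.69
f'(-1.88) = -10.76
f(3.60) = -6.24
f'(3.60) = 0.20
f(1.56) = -2.49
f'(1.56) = -3.88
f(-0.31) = 8.27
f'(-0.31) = -7.62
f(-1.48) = 18.55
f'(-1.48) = -9.96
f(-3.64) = 44.73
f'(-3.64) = -14.28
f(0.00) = 6.00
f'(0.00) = -7.00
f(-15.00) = 336.00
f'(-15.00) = -37.00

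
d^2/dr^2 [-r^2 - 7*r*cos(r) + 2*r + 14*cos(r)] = 7*r*cos(r) - 14*sqrt(2)*cos(r + pi/4) - 2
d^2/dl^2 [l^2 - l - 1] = 2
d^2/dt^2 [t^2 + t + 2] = 2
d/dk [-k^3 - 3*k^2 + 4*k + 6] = -3*k^2 - 6*k + 4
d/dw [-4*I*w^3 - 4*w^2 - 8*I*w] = -12*I*w^2 - 8*w - 8*I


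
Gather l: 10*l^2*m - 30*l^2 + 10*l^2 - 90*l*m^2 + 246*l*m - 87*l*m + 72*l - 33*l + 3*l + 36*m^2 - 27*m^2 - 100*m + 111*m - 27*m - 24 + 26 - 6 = l^2*(10*m - 20) + l*(-90*m^2 + 159*m + 42) + 9*m^2 - 16*m - 4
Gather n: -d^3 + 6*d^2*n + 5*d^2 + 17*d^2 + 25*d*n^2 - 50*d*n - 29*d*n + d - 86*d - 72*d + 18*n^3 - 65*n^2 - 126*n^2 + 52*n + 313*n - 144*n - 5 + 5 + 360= -d^3 + 22*d^2 - 157*d + 18*n^3 + n^2*(25*d - 191) + n*(6*d^2 - 79*d + 221) + 360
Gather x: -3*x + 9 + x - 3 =6 - 2*x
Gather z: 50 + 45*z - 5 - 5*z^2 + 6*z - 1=-5*z^2 + 51*z + 44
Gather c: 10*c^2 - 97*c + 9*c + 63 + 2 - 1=10*c^2 - 88*c + 64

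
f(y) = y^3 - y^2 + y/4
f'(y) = 3*y^2 - 2*y + 1/4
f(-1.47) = -5.70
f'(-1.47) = 9.67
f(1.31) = 0.86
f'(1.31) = 2.78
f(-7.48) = -476.33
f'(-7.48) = 183.06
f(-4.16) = -90.34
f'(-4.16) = 60.49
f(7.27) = 333.21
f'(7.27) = 144.27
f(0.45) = 0.00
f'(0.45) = -0.04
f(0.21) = 0.02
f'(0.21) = -0.04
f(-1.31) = -4.29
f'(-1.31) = 8.02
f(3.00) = 18.75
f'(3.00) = 21.25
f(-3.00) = -36.75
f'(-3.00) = 33.25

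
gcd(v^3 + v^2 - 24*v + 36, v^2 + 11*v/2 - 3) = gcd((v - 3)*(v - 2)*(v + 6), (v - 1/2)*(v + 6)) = v + 6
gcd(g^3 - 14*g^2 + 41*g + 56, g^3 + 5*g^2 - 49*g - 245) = g - 7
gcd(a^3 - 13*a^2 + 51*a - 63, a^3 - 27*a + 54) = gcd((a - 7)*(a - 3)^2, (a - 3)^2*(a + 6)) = a^2 - 6*a + 9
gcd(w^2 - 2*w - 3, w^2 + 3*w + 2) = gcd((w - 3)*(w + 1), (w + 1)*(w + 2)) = w + 1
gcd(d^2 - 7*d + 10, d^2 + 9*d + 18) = 1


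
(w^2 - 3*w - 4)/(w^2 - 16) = (w + 1)/(w + 4)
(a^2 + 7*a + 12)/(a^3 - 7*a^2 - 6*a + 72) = (a + 4)/(a^2 - 10*a + 24)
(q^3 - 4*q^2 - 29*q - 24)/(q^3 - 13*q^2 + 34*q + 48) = (q + 3)/(q - 6)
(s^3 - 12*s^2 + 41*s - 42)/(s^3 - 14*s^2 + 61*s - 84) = (s - 2)/(s - 4)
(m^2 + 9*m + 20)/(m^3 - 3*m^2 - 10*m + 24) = (m^2 + 9*m + 20)/(m^3 - 3*m^2 - 10*m + 24)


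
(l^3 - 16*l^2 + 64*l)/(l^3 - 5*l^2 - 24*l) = (l - 8)/(l + 3)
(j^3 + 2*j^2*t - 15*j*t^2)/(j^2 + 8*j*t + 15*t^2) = j*(j - 3*t)/(j + 3*t)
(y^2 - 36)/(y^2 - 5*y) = (y^2 - 36)/(y*(y - 5))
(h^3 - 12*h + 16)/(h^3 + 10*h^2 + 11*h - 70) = (h^2 + 2*h - 8)/(h^2 + 12*h + 35)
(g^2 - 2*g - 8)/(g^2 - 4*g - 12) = (g - 4)/(g - 6)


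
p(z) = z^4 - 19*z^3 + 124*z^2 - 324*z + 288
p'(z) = 4*z^3 - 57*z^2 + 248*z - 324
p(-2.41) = 2088.73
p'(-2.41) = -1308.73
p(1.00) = 70.00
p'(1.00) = -129.00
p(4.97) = 18.26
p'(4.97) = -8.34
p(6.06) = -1.45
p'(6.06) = -24.19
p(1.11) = 56.67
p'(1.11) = -113.48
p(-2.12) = 1733.42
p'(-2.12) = -1144.05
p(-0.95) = 724.81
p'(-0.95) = -614.47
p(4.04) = 16.47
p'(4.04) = 11.35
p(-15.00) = 147798.00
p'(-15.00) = -30369.00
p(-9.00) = 33660.00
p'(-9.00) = -10089.00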